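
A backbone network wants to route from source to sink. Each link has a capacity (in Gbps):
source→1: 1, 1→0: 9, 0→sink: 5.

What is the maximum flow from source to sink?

1

Augment source→1→0→sink: bottleneck 1. Total 1.
No augmenting path remains in the residual graph.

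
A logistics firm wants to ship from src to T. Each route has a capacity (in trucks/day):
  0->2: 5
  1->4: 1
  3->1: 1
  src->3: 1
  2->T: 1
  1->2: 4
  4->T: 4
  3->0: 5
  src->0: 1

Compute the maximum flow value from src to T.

Augment src->0->2->T: bottleneck 1. Total 1.
Augment src->3->1->4->T: bottleneck 1. Total 2.
No augmenting path remains in the residual graph.

2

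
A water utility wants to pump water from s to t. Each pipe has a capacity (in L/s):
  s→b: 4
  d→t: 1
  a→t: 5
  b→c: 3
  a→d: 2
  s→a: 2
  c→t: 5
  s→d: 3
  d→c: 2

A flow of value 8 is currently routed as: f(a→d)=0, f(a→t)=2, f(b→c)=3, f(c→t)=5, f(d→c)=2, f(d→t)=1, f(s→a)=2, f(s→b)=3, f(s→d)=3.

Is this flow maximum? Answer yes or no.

Yes

Residual reachable from s: {b, s}; t is not reachable.
Saturated cut: s→a, s→d, b→c with total capacity 8 = current flow value. Flow is maximum.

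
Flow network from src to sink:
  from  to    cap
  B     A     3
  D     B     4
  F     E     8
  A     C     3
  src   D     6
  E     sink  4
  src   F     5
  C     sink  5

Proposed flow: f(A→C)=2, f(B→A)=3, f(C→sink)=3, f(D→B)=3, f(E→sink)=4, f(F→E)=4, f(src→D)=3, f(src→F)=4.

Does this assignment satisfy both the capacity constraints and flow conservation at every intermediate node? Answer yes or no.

No

Conservation fails at A: inflow 3 ≠ outflow 2.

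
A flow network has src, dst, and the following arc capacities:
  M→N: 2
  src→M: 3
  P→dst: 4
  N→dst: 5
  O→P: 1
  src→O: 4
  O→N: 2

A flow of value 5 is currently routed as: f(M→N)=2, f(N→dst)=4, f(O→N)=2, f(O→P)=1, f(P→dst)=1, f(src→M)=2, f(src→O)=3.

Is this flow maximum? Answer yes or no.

Residual reachable from src: {M, O, src}; dst is not reachable.
Saturated cut: M→N, O→N, O→P with total capacity 5 = current flow value. Flow is maximum.

Yes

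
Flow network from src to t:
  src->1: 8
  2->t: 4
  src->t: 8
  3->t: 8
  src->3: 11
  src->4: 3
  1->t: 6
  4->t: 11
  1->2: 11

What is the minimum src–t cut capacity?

27

Max flow = 27 (via 5 augmenting paths).
In the residual at optimum, the set reachable from src is {3, src}.
Cut edges: src->4 (cap 3), src->1 (cap 8), src->t (cap 8), 3->t (cap 8). Sum = 27.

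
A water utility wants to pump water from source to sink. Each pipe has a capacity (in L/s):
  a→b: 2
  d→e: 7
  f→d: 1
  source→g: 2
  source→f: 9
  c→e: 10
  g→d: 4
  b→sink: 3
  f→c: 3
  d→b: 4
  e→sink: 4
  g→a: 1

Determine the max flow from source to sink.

Augment source→g→a→b→sink: bottleneck 1. Total 1.
Augment source→g→d→b→sink: bottleneck 1. Total 2.
Augment source→f→d→b→sink: bottleneck 1. Total 3.
Augment source→f→c→e→sink: bottleneck 3. Total 6.
No augmenting path remains in the residual graph.

6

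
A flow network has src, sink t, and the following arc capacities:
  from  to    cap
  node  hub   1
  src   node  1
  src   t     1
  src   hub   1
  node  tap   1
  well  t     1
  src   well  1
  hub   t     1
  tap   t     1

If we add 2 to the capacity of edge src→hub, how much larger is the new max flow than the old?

Original max flow = 4.
Even with extra capacity on src→hub, another cut of capacity 4 remains binding.
New max flow = 4. Increase = 0.

0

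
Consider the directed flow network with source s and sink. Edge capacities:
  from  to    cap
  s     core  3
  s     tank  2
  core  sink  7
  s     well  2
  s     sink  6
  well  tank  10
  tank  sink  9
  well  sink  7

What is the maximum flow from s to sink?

13

Augment s→sink: bottleneck 6. Total 6.
Augment s→well→sink: bottleneck 2. Total 8.
Augment s→core→sink: bottleneck 3. Total 11.
Augment s→tank→sink: bottleneck 2. Total 13.
No augmenting path remains in the residual graph.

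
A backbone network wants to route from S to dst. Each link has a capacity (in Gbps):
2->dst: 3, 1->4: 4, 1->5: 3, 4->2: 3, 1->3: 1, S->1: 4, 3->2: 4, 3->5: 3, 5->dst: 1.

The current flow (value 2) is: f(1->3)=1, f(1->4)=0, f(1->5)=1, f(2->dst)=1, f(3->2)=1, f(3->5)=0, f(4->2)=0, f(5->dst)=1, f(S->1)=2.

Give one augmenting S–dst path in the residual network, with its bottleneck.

S->1->4->2->dst, bottleneck 2

Residual along S->1->4->2->dst: S->1: 2, 1->4: 4, 4->2: 3, 2->dst: 2.
Bottleneck = min = 2.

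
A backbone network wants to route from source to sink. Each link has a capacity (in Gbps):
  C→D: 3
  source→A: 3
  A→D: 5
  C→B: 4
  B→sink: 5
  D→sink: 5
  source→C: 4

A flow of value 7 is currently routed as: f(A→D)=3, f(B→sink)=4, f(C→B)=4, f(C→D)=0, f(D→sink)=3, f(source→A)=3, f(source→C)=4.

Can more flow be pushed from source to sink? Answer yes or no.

Residual reachable from source: {source}; sink is not reachable.
Saturated cut: source→C, source→A with total capacity 7 = current flow value. Flow is maximum.

No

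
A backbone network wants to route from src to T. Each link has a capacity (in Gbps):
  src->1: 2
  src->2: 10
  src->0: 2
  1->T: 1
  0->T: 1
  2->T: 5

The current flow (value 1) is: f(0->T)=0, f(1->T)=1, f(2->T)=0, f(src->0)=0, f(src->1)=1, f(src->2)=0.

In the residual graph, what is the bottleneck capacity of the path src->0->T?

Residual capacities along the path: src->0: 2, 0->T: 1.
Minimum is 1.

1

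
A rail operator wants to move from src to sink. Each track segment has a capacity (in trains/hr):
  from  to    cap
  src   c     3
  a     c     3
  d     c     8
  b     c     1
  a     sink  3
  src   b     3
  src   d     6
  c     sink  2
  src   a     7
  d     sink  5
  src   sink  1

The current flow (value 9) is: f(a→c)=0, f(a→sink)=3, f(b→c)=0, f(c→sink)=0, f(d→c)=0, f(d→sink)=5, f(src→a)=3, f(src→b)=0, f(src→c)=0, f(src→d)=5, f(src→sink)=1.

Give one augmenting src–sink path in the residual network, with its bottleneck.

src→c→sink, bottleneck 2

Residual along src→c→sink: src→c: 3, c→sink: 2.
Bottleneck = min = 2.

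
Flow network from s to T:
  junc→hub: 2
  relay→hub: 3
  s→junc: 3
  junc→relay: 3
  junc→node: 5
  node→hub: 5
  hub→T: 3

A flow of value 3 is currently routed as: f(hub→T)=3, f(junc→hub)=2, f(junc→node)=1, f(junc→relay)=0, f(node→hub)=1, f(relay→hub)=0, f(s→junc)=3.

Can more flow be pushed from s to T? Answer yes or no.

Residual reachable from s: {s}; T is not reachable.
Saturated cut: s→junc with total capacity 3 = current flow value. Flow is maximum.

No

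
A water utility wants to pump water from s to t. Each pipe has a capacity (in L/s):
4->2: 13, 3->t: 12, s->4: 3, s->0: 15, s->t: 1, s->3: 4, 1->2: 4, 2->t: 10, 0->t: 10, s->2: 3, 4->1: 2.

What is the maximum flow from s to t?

Augment s->t: bottleneck 1. Total 1.
Augment s->3->t: bottleneck 4. Total 5.
Augment s->2->t: bottleneck 3. Total 8.
Augment s->0->t: bottleneck 10. Total 18.
Augment s->4->2->t: bottleneck 3. Total 21.
No augmenting path remains in the residual graph.

21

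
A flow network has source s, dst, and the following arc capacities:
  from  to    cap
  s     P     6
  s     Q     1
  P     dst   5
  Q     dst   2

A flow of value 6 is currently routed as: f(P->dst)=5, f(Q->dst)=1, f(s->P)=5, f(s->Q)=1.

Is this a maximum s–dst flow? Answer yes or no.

Yes

Residual reachable from s: {P, s}; dst is not reachable.
Saturated cut: s->Q, P->dst with total capacity 6 = current flow value. Flow is maximum.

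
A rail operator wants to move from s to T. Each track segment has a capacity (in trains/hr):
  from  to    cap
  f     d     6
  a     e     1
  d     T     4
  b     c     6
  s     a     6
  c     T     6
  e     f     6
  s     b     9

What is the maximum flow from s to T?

7

Augment s→b→c→T: bottleneck 6. Total 6.
Augment s→a→e→f→d→T: bottleneck 1. Total 7.
No augmenting path remains in the residual graph.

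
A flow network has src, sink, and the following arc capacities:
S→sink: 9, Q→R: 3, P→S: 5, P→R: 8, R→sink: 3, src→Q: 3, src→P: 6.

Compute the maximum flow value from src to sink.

Augment src→P→S→sink: bottleneck 5. Total 5.
Augment src→P→R→sink: bottleneck 1. Total 6.
Augment src→Q→R→sink: bottleneck 2. Total 8.
No augmenting path remains in the residual graph.

8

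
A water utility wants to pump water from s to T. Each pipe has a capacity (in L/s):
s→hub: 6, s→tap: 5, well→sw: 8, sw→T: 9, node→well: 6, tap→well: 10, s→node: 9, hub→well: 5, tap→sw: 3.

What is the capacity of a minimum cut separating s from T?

Max flow = 9 (via 3 augmenting paths).
In the residual at optimum, the set reachable from s is {hub, node, s, sw, tap, well}.
Cut edges: sw→T (cap 9). Sum = 9.

9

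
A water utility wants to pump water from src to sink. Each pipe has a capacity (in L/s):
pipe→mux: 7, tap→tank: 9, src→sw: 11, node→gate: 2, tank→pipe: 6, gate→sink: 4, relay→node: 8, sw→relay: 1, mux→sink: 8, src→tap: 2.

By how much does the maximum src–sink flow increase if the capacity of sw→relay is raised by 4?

Original max flow = 3.
After raising cap(sw→relay), augmenting paths through that edge carry 1 more unit.
New max flow = 4. Increase = 1.

1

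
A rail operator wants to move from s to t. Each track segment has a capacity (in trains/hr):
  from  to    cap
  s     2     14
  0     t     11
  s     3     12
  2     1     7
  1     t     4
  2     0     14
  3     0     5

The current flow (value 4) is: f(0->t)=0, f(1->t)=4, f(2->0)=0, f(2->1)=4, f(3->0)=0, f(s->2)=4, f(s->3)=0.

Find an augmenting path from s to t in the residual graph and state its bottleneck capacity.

Residual along s->2->0->t: s->2: 10, 2->0: 14, 0->t: 11.
Bottleneck = min = 10.

s->2->0->t, bottleneck 10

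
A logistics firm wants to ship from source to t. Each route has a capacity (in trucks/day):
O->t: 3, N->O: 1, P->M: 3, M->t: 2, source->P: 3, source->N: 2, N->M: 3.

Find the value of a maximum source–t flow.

3

Augment source->P->M->t: bottleneck 2. Total 2.
Augment source->N->O->t: bottleneck 1. Total 3.
No augmenting path remains in the residual graph.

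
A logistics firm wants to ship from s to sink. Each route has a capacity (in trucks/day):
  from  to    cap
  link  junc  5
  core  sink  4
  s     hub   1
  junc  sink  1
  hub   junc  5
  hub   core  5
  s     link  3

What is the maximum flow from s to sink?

Augment s→hub→core→sink: bottleneck 1. Total 1.
Augment s→link→junc→sink: bottleneck 1. Total 2.
No augmenting path remains in the residual graph.

2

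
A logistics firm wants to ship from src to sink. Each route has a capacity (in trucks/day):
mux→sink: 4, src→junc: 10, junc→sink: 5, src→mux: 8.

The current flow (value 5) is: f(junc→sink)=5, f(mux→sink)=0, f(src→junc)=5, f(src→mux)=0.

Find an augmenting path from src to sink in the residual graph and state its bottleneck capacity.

src→mux→sink, bottleneck 4

Residual along src→mux→sink: src→mux: 8, mux→sink: 4.
Bottleneck = min = 4.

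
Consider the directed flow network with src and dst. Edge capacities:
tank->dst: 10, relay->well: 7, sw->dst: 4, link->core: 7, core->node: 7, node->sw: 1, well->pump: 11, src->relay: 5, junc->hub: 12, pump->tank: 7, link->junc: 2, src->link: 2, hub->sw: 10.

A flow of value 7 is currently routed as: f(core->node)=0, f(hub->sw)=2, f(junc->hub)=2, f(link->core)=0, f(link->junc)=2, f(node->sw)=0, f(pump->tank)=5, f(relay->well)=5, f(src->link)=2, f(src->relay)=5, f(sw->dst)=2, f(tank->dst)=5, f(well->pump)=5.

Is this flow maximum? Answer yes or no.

Yes

Residual reachable from src: {src}; dst is not reachable.
Saturated cut: src->link, src->relay with total capacity 7 = current flow value. Flow is maximum.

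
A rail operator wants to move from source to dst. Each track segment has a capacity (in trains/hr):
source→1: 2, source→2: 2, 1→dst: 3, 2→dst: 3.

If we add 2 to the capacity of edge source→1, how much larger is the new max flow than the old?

Original max flow = 4.
After raising cap(source→1), augmenting paths through that edge carry 1 more unit.
New max flow = 5. Increase = 1.

1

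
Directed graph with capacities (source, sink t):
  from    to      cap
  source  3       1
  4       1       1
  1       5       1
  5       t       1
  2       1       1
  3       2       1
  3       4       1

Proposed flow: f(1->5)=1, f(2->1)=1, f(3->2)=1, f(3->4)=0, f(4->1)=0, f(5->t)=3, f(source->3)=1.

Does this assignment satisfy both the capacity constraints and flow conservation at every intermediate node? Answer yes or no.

No

Capacity violated on 5->t: flow 3 > capacity 1.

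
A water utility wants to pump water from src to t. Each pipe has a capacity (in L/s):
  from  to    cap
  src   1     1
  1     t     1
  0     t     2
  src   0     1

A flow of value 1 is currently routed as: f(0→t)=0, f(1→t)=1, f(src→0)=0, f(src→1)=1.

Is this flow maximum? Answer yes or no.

No

Residual path src→0→t has bottleneck 1 > 0.
Pushing 1 along it raises the flow to 2, so the given flow is not maximum.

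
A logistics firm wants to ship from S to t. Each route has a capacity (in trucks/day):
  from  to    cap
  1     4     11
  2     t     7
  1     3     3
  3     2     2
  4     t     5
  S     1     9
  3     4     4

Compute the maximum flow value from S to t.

Augment S→1→4→t: bottleneck 5. Total 5.
Augment S→1→3→2→t: bottleneck 2. Total 7.
No augmenting path remains in the residual graph.

7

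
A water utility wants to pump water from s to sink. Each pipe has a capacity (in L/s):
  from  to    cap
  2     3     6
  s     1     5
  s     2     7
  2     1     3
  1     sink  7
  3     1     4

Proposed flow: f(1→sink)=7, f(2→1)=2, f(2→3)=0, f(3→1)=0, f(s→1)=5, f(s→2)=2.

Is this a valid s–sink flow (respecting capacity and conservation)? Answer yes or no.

Yes

Every edge has 0 ≤ f(e) ≤ cap(e).
At each intermediate node, inflow equals outflow.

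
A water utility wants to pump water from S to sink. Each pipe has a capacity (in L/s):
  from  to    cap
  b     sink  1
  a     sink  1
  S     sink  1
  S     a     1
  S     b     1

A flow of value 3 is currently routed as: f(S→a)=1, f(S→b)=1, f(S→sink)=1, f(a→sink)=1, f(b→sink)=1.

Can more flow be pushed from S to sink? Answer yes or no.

Residual reachable from S: {S}; sink is not reachable.
Saturated cut: S→a, S→b, S→sink with total capacity 3 = current flow value. Flow is maximum.

No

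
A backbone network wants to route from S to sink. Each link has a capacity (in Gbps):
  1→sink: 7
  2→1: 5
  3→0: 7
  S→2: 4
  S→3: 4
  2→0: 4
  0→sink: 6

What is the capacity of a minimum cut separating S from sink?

Max flow = 8 (via 2 augmenting paths).
In the residual at optimum, the set reachable from S is {S}.
Cut edges: S→2 (cap 4), S→3 (cap 4). Sum = 8.

8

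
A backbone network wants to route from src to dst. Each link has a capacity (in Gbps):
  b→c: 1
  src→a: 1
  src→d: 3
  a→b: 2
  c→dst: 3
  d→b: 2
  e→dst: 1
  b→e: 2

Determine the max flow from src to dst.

2

Augment src→d→b→e→dst: bottleneck 1. Total 1.
Augment src→d→b→c→dst: bottleneck 1. Total 2.
No augmenting path remains in the residual graph.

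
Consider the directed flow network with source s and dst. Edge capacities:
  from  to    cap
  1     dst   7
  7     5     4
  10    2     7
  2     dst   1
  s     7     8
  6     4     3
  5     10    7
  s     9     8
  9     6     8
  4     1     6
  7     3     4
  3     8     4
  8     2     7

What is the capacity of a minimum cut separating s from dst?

Max flow = 4 (via 2 augmenting paths).
In the residual at optimum, the set reachable from s is {10, 2, 3, 5, 6, 7, 8, 9, s}.
Cut edges: 6->4 (cap 3), 2->dst (cap 1). Sum = 4.

4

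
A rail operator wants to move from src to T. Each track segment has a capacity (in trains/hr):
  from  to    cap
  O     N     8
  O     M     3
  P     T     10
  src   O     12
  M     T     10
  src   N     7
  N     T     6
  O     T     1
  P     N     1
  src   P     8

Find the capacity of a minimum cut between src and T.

Max flow = 18 (via 4 augmenting paths).
In the residual at optimum, the set reachable from src is {N, O, src}.
Cut edges: src→P (cap 8), O→M (cap 3), O→T (cap 1), N→T (cap 6). Sum = 18.

18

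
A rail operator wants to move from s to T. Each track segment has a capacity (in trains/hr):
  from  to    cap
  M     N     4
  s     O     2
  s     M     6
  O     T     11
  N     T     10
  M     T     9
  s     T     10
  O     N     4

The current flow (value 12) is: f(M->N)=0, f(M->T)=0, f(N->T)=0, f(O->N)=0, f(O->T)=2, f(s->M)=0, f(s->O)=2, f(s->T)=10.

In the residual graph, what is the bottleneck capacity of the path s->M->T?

Residual capacities along the path: s->M: 6, M->T: 9.
Minimum is 6.

6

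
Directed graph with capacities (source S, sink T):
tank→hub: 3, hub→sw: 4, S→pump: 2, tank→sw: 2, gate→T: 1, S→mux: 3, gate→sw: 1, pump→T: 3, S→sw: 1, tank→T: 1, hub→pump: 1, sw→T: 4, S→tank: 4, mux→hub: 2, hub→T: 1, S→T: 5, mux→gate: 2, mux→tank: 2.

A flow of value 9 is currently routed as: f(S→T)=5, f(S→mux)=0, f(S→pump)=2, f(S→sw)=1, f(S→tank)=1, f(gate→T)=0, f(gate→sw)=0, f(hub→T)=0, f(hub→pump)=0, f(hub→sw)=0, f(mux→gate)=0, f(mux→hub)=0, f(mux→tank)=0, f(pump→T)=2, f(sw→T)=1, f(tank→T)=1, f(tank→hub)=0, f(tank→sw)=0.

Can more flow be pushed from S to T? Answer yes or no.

Yes

Residual path S→mux→hub→T has bottleneck 1 > 0.
Pushing 1 along it raises the flow to 10, so the given flow is not maximum.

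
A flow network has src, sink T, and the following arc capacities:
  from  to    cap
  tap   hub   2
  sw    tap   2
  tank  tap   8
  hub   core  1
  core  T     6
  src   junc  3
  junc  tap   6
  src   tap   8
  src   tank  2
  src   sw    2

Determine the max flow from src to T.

1

Augment src→tap→hub→core→T: bottleneck 1. Total 1.
No augmenting path remains in the residual graph.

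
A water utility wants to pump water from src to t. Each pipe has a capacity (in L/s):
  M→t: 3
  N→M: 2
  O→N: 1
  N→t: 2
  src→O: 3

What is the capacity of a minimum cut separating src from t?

1

Max flow = 1 (via 1 augmenting path).
In the residual at optimum, the set reachable from src is {O, src}.
Cut edges: O→N (cap 1). Sum = 1.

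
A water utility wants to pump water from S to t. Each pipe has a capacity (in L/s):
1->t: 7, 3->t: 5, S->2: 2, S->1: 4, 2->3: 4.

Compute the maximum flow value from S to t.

6

Augment S->1->t: bottleneck 4. Total 4.
Augment S->2->3->t: bottleneck 2. Total 6.
No augmenting path remains in the residual graph.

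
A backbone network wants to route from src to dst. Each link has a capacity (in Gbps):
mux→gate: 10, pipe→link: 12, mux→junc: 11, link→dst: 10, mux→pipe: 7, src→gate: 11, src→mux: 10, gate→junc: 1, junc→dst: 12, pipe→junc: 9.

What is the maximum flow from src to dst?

Augment src→mux→junc→dst: bottleneck 10. Total 10.
Augment src→gate→junc→dst: bottleneck 1. Total 11.
No augmenting path remains in the residual graph.

11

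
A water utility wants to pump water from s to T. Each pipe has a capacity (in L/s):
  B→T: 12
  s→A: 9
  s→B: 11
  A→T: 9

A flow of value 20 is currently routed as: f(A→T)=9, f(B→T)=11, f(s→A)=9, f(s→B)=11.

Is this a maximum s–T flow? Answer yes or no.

Residual reachable from s: {s}; T is not reachable.
Saturated cut: s→A, s→B with total capacity 20 = current flow value. Flow is maximum.

Yes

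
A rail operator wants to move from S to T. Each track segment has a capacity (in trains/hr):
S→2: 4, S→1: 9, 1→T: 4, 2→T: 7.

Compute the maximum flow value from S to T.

8

Augment S→2→T: bottleneck 4. Total 4.
Augment S→1→T: bottleneck 4. Total 8.
No augmenting path remains in the residual graph.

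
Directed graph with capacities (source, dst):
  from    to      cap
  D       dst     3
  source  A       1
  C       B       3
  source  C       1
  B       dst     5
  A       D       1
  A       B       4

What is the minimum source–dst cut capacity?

2

Max flow = 2 (via 2 augmenting paths).
In the residual at optimum, the set reachable from source is {source}.
Cut edges: source->C (cap 1), source->A (cap 1). Sum = 2.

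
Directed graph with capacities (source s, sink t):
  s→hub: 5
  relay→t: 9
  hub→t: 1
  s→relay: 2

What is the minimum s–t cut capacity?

Max flow = 3 (via 2 augmenting paths).
In the residual at optimum, the set reachable from s is {hub, s}.
Cut edges: s→relay (cap 2), hub→t (cap 1). Sum = 3.

3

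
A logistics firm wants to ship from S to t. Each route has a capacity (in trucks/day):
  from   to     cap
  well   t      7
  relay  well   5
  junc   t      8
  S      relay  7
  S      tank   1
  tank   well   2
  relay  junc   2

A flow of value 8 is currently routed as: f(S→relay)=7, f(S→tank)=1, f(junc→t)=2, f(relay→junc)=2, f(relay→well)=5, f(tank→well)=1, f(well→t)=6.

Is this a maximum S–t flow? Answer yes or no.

Residual reachable from S: {S}; t is not reachable.
Saturated cut: S→relay, S→tank with total capacity 8 = current flow value. Flow is maximum.

Yes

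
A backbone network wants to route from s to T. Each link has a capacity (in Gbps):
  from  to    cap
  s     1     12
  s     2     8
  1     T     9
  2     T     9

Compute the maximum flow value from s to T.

Augment s→1→T: bottleneck 9. Total 9.
Augment s→2→T: bottleneck 8. Total 17.
No augmenting path remains in the residual graph.

17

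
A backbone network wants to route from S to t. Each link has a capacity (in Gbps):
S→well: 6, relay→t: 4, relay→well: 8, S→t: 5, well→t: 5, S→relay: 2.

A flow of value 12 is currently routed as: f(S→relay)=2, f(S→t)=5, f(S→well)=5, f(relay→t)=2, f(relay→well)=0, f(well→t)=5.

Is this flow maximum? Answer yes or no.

Yes

Residual reachable from S: {S, well}; t is not reachable.
Saturated cut: S→relay, S→t, well→t with total capacity 12 = current flow value. Flow is maximum.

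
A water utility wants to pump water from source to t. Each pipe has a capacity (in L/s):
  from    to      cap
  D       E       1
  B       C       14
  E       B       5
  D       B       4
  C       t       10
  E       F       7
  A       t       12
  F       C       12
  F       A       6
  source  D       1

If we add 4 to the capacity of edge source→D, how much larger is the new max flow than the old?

4

Original max flow = 1.
After raising cap(source→D), augmenting paths through that edge carry 4 more units.
New max flow = 5. Increase = 4.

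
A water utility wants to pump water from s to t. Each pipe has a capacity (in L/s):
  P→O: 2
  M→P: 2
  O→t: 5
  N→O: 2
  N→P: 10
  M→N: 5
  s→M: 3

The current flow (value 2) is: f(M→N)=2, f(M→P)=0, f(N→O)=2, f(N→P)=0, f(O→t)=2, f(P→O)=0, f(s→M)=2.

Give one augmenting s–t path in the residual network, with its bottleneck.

s→M→P→O→t, bottleneck 1

Residual along s→M→P→O→t: s→M: 1, M→P: 2, P→O: 2, O→t: 3.
Bottleneck = min = 1.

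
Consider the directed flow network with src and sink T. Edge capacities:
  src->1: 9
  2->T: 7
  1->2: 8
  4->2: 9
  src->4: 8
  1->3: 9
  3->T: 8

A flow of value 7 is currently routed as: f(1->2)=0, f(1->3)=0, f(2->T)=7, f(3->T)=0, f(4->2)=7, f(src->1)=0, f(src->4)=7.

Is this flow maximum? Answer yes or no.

Residual path src->1->3->T has bottleneck 8 > 0.
Pushing 8 along it raises the flow to 15, so the given flow is not maximum.

No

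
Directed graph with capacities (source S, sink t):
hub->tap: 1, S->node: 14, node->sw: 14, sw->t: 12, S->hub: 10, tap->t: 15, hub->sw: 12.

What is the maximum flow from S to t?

Augment S->node->sw->t: bottleneck 12. Total 12.
Augment S->hub->tap->t: bottleneck 1. Total 13.
No augmenting path remains in the residual graph.

13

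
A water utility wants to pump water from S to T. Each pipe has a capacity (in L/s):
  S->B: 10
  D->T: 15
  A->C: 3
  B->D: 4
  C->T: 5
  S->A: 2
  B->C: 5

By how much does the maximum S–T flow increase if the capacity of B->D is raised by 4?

3

Original max flow = 9.
After raising cap(B->D), augmenting paths through that edge carry 3 more units.
New max flow = 12. Increase = 3.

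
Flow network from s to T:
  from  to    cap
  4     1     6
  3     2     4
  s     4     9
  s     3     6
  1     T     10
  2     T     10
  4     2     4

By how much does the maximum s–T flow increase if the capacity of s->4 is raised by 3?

Original max flow = 13.
After raising cap(s->4), augmenting paths through that edge carry 1 more unit.
New max flow = 14. Increase = 1.

1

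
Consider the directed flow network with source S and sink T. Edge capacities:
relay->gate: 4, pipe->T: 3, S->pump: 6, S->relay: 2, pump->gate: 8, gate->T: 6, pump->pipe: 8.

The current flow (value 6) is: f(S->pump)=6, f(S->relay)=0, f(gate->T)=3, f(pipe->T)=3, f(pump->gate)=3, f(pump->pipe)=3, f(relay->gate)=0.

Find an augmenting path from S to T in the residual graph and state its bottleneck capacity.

S->relay->gate->T, bottleneck 2

Residual along S->relay->gate->T: S->relay: 2, relay->gate: 4, gate->T: 3.
Bottleneck = min = 2.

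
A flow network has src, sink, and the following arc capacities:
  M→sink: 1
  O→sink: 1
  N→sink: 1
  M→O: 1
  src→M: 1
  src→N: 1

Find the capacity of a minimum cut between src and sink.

2

Max flow = 2 (via 2 augmenting paths).
In the residual at optimum, the set reachable from src is {src}.
Cut edges: src→M (cap 1), src→N (cap 1). Sum = 2.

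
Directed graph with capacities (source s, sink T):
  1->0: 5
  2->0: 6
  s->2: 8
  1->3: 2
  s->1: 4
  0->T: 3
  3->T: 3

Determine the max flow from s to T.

Augment s->1->3->T: bottleneck 2. Total 2.
Augment s->1->0->T: bottleneck 2. Total 4.
Augment s->2->0->T: bottleneck 1. Total 5.
No augmenting path remains in the residual graph.

5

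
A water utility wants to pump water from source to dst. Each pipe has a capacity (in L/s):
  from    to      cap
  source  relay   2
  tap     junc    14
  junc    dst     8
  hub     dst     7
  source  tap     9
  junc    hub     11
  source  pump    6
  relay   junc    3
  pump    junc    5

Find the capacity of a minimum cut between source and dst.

15

Max flow = 15 (via 4 augmenting paths).
In the residual at optimum, the set reachable from source is {hub, junc, pump, relay, source, tap}.
Cut edges: junc→dst (cap 8), hub→dst (cap 7). Sum = 15.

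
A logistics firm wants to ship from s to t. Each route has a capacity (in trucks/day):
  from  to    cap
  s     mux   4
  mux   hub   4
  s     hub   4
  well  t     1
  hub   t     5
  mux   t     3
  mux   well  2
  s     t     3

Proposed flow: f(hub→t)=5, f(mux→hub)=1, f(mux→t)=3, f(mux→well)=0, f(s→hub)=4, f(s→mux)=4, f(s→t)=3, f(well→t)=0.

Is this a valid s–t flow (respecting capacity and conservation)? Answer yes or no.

Yes

Every edge has 0 ≤ f(e) ≤ cap(e).
At each intermediate node, inflow equals outflow.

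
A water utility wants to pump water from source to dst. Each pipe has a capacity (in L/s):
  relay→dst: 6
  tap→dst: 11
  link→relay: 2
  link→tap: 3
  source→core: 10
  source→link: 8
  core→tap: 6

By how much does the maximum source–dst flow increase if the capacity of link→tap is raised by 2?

2

Original max flow = 11.
After raising cap(link→tap), augmenting paths through that edge carry 2 more units.
New max flow = 13. Increase = 2.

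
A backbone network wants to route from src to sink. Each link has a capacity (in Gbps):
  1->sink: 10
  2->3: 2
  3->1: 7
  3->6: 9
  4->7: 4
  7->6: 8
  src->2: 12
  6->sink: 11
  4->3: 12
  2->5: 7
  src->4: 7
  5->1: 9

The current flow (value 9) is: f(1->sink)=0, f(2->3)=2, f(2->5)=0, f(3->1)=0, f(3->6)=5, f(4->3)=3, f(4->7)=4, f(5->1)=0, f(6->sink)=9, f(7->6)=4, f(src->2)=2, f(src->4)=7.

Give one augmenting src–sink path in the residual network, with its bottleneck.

Residual along src->2->5->1->sink: src->2: 10, 2->5: 7, 5->1: 9, 1->sink: 10.
Bottleneck = min = 7.

src->2->5->1->sink, bottleneck 7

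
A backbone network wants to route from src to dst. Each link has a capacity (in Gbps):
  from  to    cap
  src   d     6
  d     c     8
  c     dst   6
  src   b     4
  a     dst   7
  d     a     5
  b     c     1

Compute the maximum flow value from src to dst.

7

Augment src→b→c→dst: bottleneck 1. Total 1.
Augment src→d→c→dst: bottleneck 5. Total 6.
Augment src→d→a→dst: bottleneck 1. Total 7.
No augmenting path remains in the residual graph.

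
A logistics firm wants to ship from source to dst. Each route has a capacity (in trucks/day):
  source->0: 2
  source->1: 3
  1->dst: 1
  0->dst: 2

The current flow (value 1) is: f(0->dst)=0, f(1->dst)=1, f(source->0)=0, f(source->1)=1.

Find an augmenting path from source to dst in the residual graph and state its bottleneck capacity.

source->0->dst, bottleneck 2

Residual along source->0->dst: source->0: 2, 0->dst: 2.
Bottleneck = min = 2.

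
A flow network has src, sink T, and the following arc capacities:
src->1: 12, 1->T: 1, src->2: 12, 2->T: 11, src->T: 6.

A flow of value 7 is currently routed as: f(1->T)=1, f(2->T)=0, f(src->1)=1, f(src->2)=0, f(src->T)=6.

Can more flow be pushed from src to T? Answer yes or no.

Yes

Residual path src->2->T has bottleneck 11 > 0.
Pushing 11 along it raises the flow to 18, so the given flow is not maximum.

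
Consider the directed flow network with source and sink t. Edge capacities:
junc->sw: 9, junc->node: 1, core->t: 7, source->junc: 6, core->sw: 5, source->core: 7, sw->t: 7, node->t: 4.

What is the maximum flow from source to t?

Augment source->core->t: bottleneck 7. Total 7.
Augment source->junc->node->t: bottleneck 1. Total 8.
Augment source->junc->sw->t: bottleneck 5. Total 13.
No augmenting path remains in the residual graph.

13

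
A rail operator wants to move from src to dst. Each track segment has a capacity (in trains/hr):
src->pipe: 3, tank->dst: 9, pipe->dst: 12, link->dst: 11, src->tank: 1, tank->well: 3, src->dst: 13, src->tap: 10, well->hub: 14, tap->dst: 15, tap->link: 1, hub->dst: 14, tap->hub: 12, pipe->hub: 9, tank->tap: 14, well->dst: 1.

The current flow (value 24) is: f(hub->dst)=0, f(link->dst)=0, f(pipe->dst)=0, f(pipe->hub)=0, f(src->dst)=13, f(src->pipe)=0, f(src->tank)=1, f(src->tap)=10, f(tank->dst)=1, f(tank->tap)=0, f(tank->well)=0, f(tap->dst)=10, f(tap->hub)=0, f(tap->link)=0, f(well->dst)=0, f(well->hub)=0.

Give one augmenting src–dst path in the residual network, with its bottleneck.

src->pipe->dst, bottleneck 3

Residual along src->pipe->dst: src->pipe: 3, pipe->dst: 12.
Bottleneck = min = 3.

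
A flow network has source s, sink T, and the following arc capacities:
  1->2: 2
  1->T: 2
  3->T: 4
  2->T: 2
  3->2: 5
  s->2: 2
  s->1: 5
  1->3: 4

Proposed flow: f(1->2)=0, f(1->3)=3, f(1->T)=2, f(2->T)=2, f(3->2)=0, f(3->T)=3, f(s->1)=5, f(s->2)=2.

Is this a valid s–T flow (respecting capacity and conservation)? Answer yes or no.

Every edge has 0 ≤ f(e) ≤ cap(e).
At each intermediate node, inflow equals outflow.

Yes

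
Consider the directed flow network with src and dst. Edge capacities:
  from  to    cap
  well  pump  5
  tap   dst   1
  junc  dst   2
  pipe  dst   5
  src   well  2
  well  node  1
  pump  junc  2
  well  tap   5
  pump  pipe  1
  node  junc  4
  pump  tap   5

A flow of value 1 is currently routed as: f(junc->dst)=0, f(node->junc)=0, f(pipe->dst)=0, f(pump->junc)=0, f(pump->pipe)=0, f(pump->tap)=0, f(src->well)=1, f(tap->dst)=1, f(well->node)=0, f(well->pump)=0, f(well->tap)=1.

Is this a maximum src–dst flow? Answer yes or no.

No

Residual path src->well->node->junc->dst has bottleneck 1 > 0.
Pushing 1 along it raises the flow to 2, so the given flow is not maximum.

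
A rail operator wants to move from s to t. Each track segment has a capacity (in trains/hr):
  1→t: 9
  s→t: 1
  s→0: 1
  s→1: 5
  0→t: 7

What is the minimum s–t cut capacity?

Max flow = 7 (via 3 augmenting paths).
In the residual at optimum, the set reachable from s is {s}.
Cut edges: s→1 (cap 5), s→0 (cap 1), s→t (cap 1). Sum = 7.

7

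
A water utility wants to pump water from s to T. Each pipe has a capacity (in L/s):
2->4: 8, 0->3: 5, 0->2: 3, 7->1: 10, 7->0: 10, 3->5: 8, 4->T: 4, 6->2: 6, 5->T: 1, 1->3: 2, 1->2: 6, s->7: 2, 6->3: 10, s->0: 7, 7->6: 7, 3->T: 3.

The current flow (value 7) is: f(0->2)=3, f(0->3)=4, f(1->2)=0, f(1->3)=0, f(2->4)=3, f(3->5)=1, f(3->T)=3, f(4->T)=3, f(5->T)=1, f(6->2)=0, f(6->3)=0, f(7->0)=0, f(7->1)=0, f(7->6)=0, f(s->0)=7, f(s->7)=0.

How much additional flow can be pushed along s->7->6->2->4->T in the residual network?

1

Residual capacities along the path: s->7: 2, 7->6: 7, 6->2: 6, 2->4: 5, 4->T: 1.
Minimum is 1.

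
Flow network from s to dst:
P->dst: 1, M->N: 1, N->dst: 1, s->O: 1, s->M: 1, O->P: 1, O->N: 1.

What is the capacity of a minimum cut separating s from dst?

2

Max flow = 2 (via 2 augmenting paths).
In the residual at optimum, the set reachable from s is {s}.
Cut edges: s->O (cap 1), s->M (cap 1). Sum = 2.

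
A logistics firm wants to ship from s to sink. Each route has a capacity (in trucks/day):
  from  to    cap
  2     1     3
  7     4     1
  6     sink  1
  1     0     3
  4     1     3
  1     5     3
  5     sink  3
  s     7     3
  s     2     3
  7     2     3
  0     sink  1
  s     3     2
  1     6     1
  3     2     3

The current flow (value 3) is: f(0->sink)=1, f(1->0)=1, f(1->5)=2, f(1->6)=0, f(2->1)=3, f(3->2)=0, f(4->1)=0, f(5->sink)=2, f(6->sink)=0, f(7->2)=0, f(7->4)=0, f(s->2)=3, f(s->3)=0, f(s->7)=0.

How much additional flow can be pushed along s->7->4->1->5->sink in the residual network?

Residual capacities along the path: s->7: 3, 7->4: 1, 4->1: 3, 1->5: 1, 5->sink: 1.
Minimum is 1.

1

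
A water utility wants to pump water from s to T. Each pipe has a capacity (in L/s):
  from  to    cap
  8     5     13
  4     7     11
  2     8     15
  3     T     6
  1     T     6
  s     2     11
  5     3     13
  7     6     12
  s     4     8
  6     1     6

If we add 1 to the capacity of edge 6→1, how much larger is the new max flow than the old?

0

Original max flow = 12.
Even with extra capacity on 6→1, another cut of capacity 12 remains binding.
New max flow = 12. Increase = 0.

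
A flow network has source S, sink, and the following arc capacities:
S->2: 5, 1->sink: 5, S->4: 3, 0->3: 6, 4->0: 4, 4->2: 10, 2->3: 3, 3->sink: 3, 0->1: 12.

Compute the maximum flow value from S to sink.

6

Augment S->2->3->sink: bottleneck 3. Total 3.
Augment S->4->0->1->sink: bottleneck 3. Total 6.
No augmenting path remains in the residual graph.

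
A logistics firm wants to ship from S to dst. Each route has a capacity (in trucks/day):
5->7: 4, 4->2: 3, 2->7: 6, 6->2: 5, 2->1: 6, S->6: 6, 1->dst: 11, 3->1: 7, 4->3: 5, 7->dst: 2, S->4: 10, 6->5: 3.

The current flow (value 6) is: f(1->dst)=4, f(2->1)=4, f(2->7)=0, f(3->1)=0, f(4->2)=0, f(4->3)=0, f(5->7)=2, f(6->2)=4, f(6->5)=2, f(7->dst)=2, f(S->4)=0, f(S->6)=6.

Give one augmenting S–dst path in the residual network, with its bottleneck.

Residual along S->4->2->1->dst: S->4: 10, 4->2: 3, 2->1: 2, 1->dst: 7.
Bottleneck = min = 2.

S->4->2->1->dst, bottleneck 2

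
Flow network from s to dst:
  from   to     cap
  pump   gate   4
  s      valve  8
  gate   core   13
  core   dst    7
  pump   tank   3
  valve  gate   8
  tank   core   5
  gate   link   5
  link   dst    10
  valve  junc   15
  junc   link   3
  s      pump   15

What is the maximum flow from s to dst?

15

Augment s->valve->junc->link->dst: bottleneck 3. Total 3.
Augment s->valve->gate->link->dst: bottleneck 5. Total 8.
Augment s->pump->gate->core->dst: bottleneck 4. Total 12.
Augment s->pump->tank->core->dst: bottleneck 3. Total 15.
No augmenting path remains in the residual graph.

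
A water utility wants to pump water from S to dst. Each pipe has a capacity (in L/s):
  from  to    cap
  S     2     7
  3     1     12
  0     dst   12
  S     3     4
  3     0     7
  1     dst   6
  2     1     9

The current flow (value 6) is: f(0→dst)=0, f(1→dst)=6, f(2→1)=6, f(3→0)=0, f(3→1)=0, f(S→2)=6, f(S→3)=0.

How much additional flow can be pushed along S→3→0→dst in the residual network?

4

Residual capacities along the path: S→3: 4, 3→0: 7, 0→dst: 12.
Minimum is 4.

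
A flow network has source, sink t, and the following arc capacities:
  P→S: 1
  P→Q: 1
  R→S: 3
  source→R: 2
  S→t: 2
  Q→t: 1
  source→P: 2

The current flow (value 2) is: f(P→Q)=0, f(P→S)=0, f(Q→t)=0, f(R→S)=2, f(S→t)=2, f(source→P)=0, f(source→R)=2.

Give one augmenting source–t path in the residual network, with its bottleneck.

source→P→Q→t, bottleneck 1

Residual along source→P→Q→t: source→P: 2, P→Q: 1, Q→t: 1.
Bottleneck = min = 1.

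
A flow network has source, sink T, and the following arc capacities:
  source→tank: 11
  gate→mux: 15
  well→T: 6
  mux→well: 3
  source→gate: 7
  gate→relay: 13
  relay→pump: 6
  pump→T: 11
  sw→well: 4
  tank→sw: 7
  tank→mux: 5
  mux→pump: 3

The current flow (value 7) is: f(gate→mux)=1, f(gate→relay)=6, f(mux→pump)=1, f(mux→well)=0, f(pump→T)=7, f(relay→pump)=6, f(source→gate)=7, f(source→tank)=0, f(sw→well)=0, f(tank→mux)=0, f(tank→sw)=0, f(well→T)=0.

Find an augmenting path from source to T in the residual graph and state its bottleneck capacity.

source→tank→mux→pump→T, bottleneck 2

Residual along source→tank→mux→pump→T: source→tank: 11, tank→mux: 5, mux→pump: 2, pump→T: 4.
Bottleneck = min = 2.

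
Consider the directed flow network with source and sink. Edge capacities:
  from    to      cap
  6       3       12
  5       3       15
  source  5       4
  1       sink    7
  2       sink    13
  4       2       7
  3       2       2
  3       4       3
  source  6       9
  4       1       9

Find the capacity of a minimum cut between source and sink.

5

Max flow = 5 (via 2 augmenting paths).
In the residual at optimum, the set reachable from source is {3, 5, 6, source}.
Cut edges: 3→4 (cap 3), 3→2 (cap 2). Sum = 5.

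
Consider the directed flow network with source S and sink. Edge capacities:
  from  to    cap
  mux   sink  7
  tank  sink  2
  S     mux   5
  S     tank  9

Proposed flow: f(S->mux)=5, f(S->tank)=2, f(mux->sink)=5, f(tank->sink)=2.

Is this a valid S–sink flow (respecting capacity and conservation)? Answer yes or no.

Yes

Every edge has 0 ≤ f(e) ≤ cap(e).
At each intermediate node, inflow equals outflow.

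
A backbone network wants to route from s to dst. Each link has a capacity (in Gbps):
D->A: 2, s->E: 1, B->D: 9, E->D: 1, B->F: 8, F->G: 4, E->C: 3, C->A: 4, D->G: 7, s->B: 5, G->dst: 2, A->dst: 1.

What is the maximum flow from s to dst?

3

Augment s->E->C->A->dst: bottleneck 1. Total 1.
Augment s->B->D->G->dst: bottleneck 2. Total 3.
No augmenting path remains in the residual graph.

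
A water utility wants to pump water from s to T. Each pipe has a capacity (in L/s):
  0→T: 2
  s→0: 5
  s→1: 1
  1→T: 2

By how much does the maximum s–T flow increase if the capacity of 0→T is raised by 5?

Original max flow = 3.
After raising cap(0→T), augmenting paths through that edge carry 3 more units.
New max flow = 6. Increase = 3.

3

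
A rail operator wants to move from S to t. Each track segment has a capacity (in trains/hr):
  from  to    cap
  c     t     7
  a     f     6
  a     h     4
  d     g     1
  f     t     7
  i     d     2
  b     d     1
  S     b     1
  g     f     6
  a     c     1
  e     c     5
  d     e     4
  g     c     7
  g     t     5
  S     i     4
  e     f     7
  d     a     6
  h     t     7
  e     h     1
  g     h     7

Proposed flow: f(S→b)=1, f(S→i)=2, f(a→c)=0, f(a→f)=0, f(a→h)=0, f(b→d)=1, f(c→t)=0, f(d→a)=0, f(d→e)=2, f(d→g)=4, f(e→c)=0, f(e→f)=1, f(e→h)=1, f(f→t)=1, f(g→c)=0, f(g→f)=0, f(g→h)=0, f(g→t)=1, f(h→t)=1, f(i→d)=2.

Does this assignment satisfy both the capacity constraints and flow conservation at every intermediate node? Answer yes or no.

No

Capacity violated on d→g: flow 4 > capacity 1.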